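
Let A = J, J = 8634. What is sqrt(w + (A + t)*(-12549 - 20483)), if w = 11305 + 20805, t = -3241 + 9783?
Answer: I*sqrt(501261522) ≈ 22389.0*I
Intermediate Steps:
t = 6542
w = 32110
A = 8634
sqrt(w + (A + t)*(-12549 - 20483)) = sqrt(32110 + (8634 + 6542)*(-12549 - 20483)) = sqrt(32110 + 15176*(-33032)) = sqrt(32110 - 501293632) = sqrt(-501261522) = I*sqrt(501261522)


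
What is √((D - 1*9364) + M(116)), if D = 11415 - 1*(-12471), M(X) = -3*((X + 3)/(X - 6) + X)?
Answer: √171466130/110 ≈ 119.04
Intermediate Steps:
M(X) = -3*X - 3*(3 + X)/(-6 + X) (M(X) = -3*((3 + X)/(-6 + X) + X) = -3*(X + (3 + X)/(-6 + X)) = -3*X - 3*(3 + X)/(-6 + X))
D = 23886 (D = 11415 + 12471 = 23886)
√((D - 1*9364) + M(116)) = √((23886 - 1*9364) + 3*(-3 - 1*116² + 5*116)/(-6 + 116)) = √((23886 - 9364) + 3*(-3 - 1*13456 + 580)/110) = √(14522 + 3*(1/110)*(-3 - 13456 + 580)) = √(14522 + 3*(1/110)*(-12879)) = √(14522 - 38637/110) = √(1558783/110) = √171466130/110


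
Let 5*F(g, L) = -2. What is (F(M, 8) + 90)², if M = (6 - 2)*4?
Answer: 200704/25 ≈ 8028.2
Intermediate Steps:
M = 16 (M = 4*4 = 16)
F(g, L) = -⅖ (F(g, L) = (⅕)*(-2) = -⅖)
(F(M, 8) + 90)² = (-⅖ + 90)² = (448/5)² = 200704/25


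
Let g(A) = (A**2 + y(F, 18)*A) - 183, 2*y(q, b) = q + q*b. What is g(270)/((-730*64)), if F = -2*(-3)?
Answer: -88107/46720 ≈ -1.8859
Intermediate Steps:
F = 6
y(q, b) = q/2 + b*q/2 (y(q, b) = (q + q*b)/2 = (q + b*q)/2 = q/2 + b*q/2)
g(A) = -183 + A**2 + 57*A (g(A) = (A**2 + ((1/2)*6*(1 + 18))*A) - 183 = (A**2 + ((1/2)*6*19)*A) - 183 = (A**2 + 57*A) - 183 = -183 + A**2 + 57*A)
g(270)/((-730*64)) = (-183 + 270**2 + 57*270)/((-730*64)) = (-183 + 72900 + 15390)/(-46720) = 88107*(-1/46720) = -88107/46720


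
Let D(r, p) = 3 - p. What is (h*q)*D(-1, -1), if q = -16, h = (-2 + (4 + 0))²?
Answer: -256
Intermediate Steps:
h = 4 (h = (-2 + 4)² = 2² = 4)
(h*q)*D(-1, -1) = (4*(-16))*(3 - 1*(-1)) = -64*(3 + 1) = -64*4 = -256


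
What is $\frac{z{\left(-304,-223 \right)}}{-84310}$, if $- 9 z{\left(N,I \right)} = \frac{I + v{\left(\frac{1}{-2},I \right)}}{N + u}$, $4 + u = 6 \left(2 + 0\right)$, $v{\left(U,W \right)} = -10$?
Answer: $\frac{233}{224601840} \approx 1.0374 \cdot 10^{-6}$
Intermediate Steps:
$u = 8$ ($u = -4 + 6 \left(2 + 0\right) = -4 + 6 \cdot 2 = -4 + 12 = 8$)
$z{\left(N,I \right)} = - \frac{-10 + I}{9 \left(8 + N\right)}$ ($z{\left(N,I \right)} = - \frac{\left(I - 10\right) \frac{1}{N + 8}}{9} = - \frac{\left(-10 + I\right) \frac{1}{8 + N}}{9} = - \frac{\frac{1}{8 + N} \left(-10 + I\right)}{9} = - \frac{-10 + I}{9 \left(8 + N\right)}$)
$\frac{z{\left(-304,-223 \right)}}{-84310} = \frac{\frac{1}{9} \frac{1}{8 - 304} \left(10 - -223\right)}{-84310} = \frac{10 + 223}{9 \left(-296\right)} \left(- \frac{1}{84310}\right) = \frac{1}{9} \left(- \frac{1}{296}\right) 233 \left(- \frac{1}{84310}\right) = \left(- \frac{233}{2664}\right) \left(- \frac{1}{84310}\right) = \frac{233}{224601840}$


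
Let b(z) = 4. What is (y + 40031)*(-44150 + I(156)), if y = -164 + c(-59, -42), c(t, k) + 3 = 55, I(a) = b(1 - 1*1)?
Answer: -1762264174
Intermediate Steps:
I(a) = 4
c(t, k) = 52 (c(t, k) = -3 + 55 = 52)
y = -112 (y = -164 + 52 = -112)
(y + 40031)*(-44150 + I(156)) = (-112 + 40031)*(-44150 + 4) = 39919*(-44146) = -1762264174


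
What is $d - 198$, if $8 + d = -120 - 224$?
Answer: $-550$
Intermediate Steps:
$d = -352$ ($d = -8 - 344 = -352$)
$d - 198 = -352 - 198 = -550$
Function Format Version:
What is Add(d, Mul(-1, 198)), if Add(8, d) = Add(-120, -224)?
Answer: -550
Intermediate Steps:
d = -352 (d = Add(-8, Add(-120, -224)) = Add(-8, -344) = -352)
Add(d, Mul(-1, 198)) = Add(-352, Mul(-1, 198)) = Add(-352, -198) = -550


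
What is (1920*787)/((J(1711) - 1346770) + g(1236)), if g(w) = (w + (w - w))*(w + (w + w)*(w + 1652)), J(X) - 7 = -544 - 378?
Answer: 1511040/8824152107 ≈ 0.00017124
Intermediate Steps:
J(X) = -915 (J(X) = 7 + (-544 - 378) = 7 - 922 = -915)
g(w) = w*(w + 2*w*(1652 + w)) (g(w) = (w + 0)*(w + (2*w)*(1652 + w)) = w*(w + 2*w*(1652 + w)))
(1920*787)/((J(1711) - 1346770) + g(1236)) = (1920*787)/((-915 - 1346770) + 1236²*(3305 + 2*1236)) = 1511040/(-1347685 + 1527696*(3305 + 2472)) = 1511040/(-1347685 + 1527696*5777) = 1511040/(-1347685 + 8825499792) = 1511040/8824152107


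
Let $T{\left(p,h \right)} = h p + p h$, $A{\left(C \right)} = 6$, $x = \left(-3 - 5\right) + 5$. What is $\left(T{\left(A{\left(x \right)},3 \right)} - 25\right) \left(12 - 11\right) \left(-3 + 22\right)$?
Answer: $209$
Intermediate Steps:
$x = -3$ ($x = -8 + 5 = -3$)
$T{\left(p,h \right)} = 2 h p$ ($T{\left(p,h \right)} = h p + h p = 2 h p$)
$\left(T{\left(A{\left(x \right)},3 \right)} - 25\right) \left(12 - 11\right) \left(-3 + 22\right) = \left(2 \cdot 3 \cdot 6 - 25\right) \left(12 - 11\right) \left(-3 + 22\right) = \left(36 - 25\right) 1 \cdot 19 = 11 \cdot 19 = 209$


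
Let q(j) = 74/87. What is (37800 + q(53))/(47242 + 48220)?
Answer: 1644337/4152597 ≈ 0.39598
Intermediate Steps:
q(j) = 74/87 (q(j) = 74*(1/87) = 74/87)
(37800 + q(53))/(47242 + 48220) = (37800 + 74/87)/(47242 + 48220) = (3288674/87)/95462 = (3288674/87)*(1/95462) = 1644337/4152597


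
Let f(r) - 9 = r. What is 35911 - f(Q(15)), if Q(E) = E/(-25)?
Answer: 179513/5 ≈ 35903.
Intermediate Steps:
Q(E) = -E/25 (Q(E) = E*(-1/25) = -E/25)
f(r) = 9 + r
35911 - f(Q(15)) = 35911 - (9 - 1/25*15) = 35911 - (9 - 3/5) = 35911 - 1*42/5 = 35911 - 42/5 = 179513/5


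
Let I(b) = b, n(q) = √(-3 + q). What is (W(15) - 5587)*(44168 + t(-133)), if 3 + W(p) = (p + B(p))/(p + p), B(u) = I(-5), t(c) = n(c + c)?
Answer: -740653192/3 - 16769*I*√269/3 ≈ -2.4688e+8 - 91677.0*I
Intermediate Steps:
t(c) = √(-3 + 2*c) (t(c) = √(-3 + (c + c)) = √(-3 + 2*c))
B(u) = -5
W(p) = -3 + (-5 + p)/(2*p) (W(p) = -3 + (p - 5)/(p + p) = -3 + (-5 + p)/((2*p)) = -3 + (-5 + p)*(1/(2*p)) = -3 + (-5 + p)/(2*p))
(W(15) - 5587)*(44168 + t(-133)) = ((5/2)*(-1 - 1*15)/15 - 5587)*(44168 + √(-3 + 2*(-133))) = ((5/2)*(1/15)*(-1 - 15) - 5587)*(44168 + √(-3 - 266)) = ((5/2)*(1/15)*(-16) - 5587)*(44168 + √(-269)) = (-8/3 - 5587)*(44168 + I*√269) = -16769*(44168 + I*√269)/3 = -740653192/3 - 16769*I*√269/3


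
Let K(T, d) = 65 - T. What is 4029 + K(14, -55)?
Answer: 4080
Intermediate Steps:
4029 + K(14, -55) = 4029 + (65 - 1*14) = 4029 + (65 - 14) = 4029 + 51 = 4080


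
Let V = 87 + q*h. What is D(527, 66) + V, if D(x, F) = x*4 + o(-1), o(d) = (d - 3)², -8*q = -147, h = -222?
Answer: -7473/4 ≈ -1868.3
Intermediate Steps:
q = 147/8 (q = -⅛*(-147) = 147/8 ≈ 18.375)
o(d) = (-3 + d)²
D(x, F) = 16 + 4*x (D(x, F) = x*4 + (-3 - 1)² = 4*x + (-4)² = 4*x + 16 = 16 + 4*x)
V = -15969/4 (V = 87 + (147/8)*(-222) = 87 - 16317/4 = -15969/4 ≈ -3992.3)
D(527, 66) + V = (16 + 4*527) - 15969/4 = (16 + 2108) - 15969/4 = 2124 - 15969/4 = -7473/4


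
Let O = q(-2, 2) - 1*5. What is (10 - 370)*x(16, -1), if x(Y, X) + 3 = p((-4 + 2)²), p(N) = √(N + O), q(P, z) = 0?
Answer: 1080 - 360*I ≈ 1080.0 - 360.0*I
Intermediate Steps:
O = -5 (O = 0 - 1*5 = 0 - 5 = -5)
p(N) = √(-5 + N) (p(N) = √(N - 5) = √(-5 + N))
x(Y, X) = -3 + I (x(Y, X) = -3 + √(-5 + (-4 + 2)²) = -3 + √(-5 + (-2)²) = -3 + √(-5 + 4) = -3 + √(-1) = -3 + I)
(10 - 370)*x(16, -1) = (10 - 370)*(-3 + I) = -360*(-3 + I) = 1080 - 360*I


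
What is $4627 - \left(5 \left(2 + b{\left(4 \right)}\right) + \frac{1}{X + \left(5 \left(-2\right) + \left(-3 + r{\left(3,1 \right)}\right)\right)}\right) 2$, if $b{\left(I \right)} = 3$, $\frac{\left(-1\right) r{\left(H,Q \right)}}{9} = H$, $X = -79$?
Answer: $\frac{544665}{119} \approx 4577.0$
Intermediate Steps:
$r{\left(H,Q \right)} = - 9 H$
$4627 - \left(5 \left(2 + b{\left(4 \right)}\right) + \frac{1}{X + \left(5 \left(-2\right) + \left(-3 + r{\left(3,1 \right)}\right)\right)}\right) 2 = 4627 - \left(5 \left(2 + 3\right) + \frac{1}{-79 + \left(5 \left(-2\right) - 30\right)}\right) 2 = 4627 - \left(5 \cdot 5 + \frac{1}{-79 - 40}\right) 2 = 4627 - \left(25 + \frac{1}{-79 - 40}\right) 2 = 4627 - \left(25 + \frac{1}{-119}\right) 2 = 4627 - \left(25 - \frac{1}{119}\right) 2 = 4627 - \frac{2974}{119} \cdot 2 = 4627 - \frac{5948}{119} = \frac{544665}{119}$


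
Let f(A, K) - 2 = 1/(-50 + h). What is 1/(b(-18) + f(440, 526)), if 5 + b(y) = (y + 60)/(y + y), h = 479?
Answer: -286/1191 ≈ -0.24013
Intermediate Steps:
f(A, K) = 859/429 (f(A, K) = 2 + 1/(-50 + 479) = 2 + 1/429 = 859/429)
b(y) = -5 + (60 + y)/(2*y) (b(y) = -5 + (y + 60)/(y + y) = -5 + (60 + y)/((2*y)) = -5 + (60 + y)*(1/(2*y)) = -5 + (60 + y)/(2*y))
1/(b(-18) + f(440, 526)) = 1/((-9/2 + 30/(-18)) + 859/429) = 1/((-9/2 + 30*(-1/18)) + 859/429) = 1/((-9/2 - 5/3) + 859/429) = 1/(-37/6 + 859/429) = 1/(-1191/286) = -286/1191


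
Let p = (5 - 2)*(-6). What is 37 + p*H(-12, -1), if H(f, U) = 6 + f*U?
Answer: -287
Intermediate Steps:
p = -18 (p = 3*(-6) = -18)
H(f, U) = 6 + U*f
37 + p*H(-12, -1) = 37 - 18*(6 - 1*(-12)) = 37 - 18*(6 + 12) = 37 - 18*18 = 37 - 324 = -287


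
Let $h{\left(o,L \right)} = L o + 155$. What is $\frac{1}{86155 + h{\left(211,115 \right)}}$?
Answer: $\frac{1}{110575} \approx 9.0436 \cdot 10^{-6}$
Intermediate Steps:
$h{\left(o,L \right)} = 155 + L o$
$\frac{1}{86155 + h{\left(211,115 \right)}} = \frac{1}{86155 + \left(155 + 115 \cdot 211\right)} = \frac{1}{86155 + \left(155 + 24265\right)} = \frac{1}{86155 + 24420} = \frac{1}{110575}$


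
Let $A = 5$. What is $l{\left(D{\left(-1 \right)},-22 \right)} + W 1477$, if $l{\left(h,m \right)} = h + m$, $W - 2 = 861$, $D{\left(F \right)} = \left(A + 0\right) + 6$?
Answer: $1274640$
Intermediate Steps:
$D{\left(F \right)} = 11$ ($D{\left(F \right)} = \left(5 + 0\right) + 6 = 5 + 6 = 11$)
$W = 863$ ($W = 2 + 861 = 863$)
$l{\left(D{\left(-1 \right)},-22 \right)} + W 1477 = \left(11 - 22\right) + 863 \cdot 1477 = -11 + 1274651 = 1274640$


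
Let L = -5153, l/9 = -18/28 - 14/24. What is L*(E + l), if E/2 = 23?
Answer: -5044787/28 ≈ -1.8017e+5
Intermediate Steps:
l = -309/28 (l = 9*(-18/28 - 14/24) = 9*(-18*1/28 - 14*1/24) = 9*(-9/14 - 7/12) = 9*(-103/84) = -309/28 ≈ -11.036)
E = 46 (E = 2*23 = 46)
L*(E + l) = -5153*(46 - 309/28) = -5153*979/28 = -5044787/28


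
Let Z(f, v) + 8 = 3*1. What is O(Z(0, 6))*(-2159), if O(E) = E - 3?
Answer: 17272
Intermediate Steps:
Z(f, v) = -5 (Z(f, v) = -8 + 3*1 = -8 + 3 = -5)
O(E) = -3 + E
O(Z(0, 6))*(-2159) = (-3 - 5)*(-2159) = -8*(-2159) = 17272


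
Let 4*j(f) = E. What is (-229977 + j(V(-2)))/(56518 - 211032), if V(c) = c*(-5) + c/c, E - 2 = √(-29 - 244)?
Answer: 459953/309028 - I*√273/618056 ≈ 1.4884 - 2.6733e-5*I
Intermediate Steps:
E = 2 + I*√273 (E = 2 + √(-29 - 244) = 2 + √(-273) = 2 + I*√273 ≈ 2.0 + 16.523*I)
V(c) = 1 - 5*c (V(c) = -5*c + 1 = 1 - 5*c)
j(f) = ½ + I*√273/4 (j(f) = (2 + I*√273)/4 = ½ + I*√273/4)
(-229977 + j(V(-2)))/(56518 - 211032) = (-229977 + (½ + I*√273/4))/(56518 - 211032) = (-459953/2 + I*√273/4)/(-154514) = (-459953/2 + I*√273/4)*(-1/154514) = 459953/309028 - I*√273/618056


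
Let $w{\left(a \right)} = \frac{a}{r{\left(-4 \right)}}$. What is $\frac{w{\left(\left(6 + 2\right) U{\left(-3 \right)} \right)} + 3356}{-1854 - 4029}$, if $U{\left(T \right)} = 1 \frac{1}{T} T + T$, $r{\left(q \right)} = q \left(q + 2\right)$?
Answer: $- \frac{1118}{1961} \approx -0.57012$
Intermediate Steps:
$r{\left(q \right)} = q \left(2 + q\right)$
$U{\left(T \right)} = 1 + T$ ($U{\left(T \right)} = \frac{T}{T} + T = 1 + T$)
$w{\left(a \right)} = \frac{a}{8}$ ($w{\left(a \right)} = \frac{a}{\left(-4\right) \left(2 - 4\right)} = \frac{a}{\left(-4\right) \left(-2\right)} = \frac{a}{8}$)
$\frac{w{\left(\left(6 + 2\right) U{\left(-3 \right)} \right)} + 3356}{-1854 - 4029} = \frac{\frac{\left(6 + 2\right) \left(1 - 3\right)}{8} + 3356}{-1854 - 4029} = \frac{\frac{8 \left(-2\right)}{8} + 3356}{-5883} = \left(\frac{1}{8} \left(-16\right) + 3356\right) \left(- \frac{1}{5883}\right) = \left(-2 + 3356\right) \left(- \frac{1}{5883}\right) = 3354 \left(- \frac{1}{5883}\right) = - \frac{1118}{1961}$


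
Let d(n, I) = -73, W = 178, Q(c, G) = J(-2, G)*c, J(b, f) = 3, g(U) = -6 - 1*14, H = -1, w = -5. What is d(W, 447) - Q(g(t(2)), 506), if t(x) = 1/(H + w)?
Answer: -13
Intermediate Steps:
t(x) = -⅙ (t(x) = 1/(-1 - 5) = 1/(-6) = -⅙)
g(U) = -20 (g(U) = -6 - 14 = -20)
Q(c, G) = 3*c
d(W, 447) - Q(g(t(2)), 506) = -73 - 3*(-20) = -73 - 1*(-60) = -73 + 60 = -13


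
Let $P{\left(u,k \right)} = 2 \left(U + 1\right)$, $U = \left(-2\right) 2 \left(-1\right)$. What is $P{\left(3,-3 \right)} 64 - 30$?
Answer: $610$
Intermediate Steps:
$U = 4$ ($U = \left(-4\right) \left(-1\right) = 4$)
$P{\left(u,k \right)} = 10$ ($P{\left(u,k \right)} = 2 \left(4 + 1\right) = 2 \cdot 5 = 10$)
$P{\left(3,-3 \right)} 64 - 30 = 10 \cdot 64 - 30 = 640 - 30 = 610$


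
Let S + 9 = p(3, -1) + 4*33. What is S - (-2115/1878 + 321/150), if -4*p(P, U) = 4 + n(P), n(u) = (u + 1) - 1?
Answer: 3763393/31300 ≈ 120.24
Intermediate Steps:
n(u) = u (n(u) = (1 + u) - 1 = u)
p(P, U) = -1 - P/4 (p(P, U) = -(4 + P)/4 = -1 - P/4)
S = 485/4 (S = -9 + ((-1 - ¼*3) + 4*33) = -9 + ((-1 - ¾) + 132) = -9 + (-7/4 + 132) = -9 + 521/4 = 485/4 ≈ 121.25)
S - (-2115/1878 + 321/150) = 485/4 - (-2115/1878 + 321/150) = 485/4 - (-2115*1/1878 + 321*(1/150)) = 485/4 - (-705/626 + 107/50) = 485/4 - 1*7933/7825 = 485/4 - 7933/7825 = 3763393/31300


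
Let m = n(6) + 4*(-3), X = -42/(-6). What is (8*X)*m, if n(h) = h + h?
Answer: 0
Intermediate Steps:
n(h) = 2*h
X = 7 (X = -42*(-⅙) = 7)
m = 0 (m = 2*6 + 4*(-3) = 12 - 12 = 0)
(8*X)*m = (8*7)*0 = 56*0 = 0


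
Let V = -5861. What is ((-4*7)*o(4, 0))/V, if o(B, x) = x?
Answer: 0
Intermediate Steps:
((-4*7)*o(4, 0))/V = (-4*7*0)/(-5861) = -28*0*(-1/5861) = 0*(-1/5861) = 0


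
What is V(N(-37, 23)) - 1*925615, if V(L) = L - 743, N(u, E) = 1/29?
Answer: -26864381/29 ≈ -9.2636e+5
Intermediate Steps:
N(u, E) = 1/29
V(L) = -743 + L
V(N(-37, 23)) - 1*925615 = (-743 + 1/29) - 1*925615 = -21546/29 - 925615 = -26864381/29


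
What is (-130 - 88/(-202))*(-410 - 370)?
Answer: 10207080/101 ≈ 1.0106e+5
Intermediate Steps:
(-130 - 88/(-202))*(-410 - 370) = (-130 - 88*(-1/202))*(-780) = (-130 + 44/101)*(-780) = -13086/101*(-780) = 10207080/101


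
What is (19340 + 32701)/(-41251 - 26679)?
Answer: -52041/67930 ≈ -0.76610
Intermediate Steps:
(19340 + 32701)/(-41251 - 26679) = 52041/(-67930) = 52041*(-1/67930) = -52041/67930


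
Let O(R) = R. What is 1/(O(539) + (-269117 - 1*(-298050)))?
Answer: 1/29472 ≈ 3.3931e-5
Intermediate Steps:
1/(O(539) + (-269117 - 1*(-298050))) = 1/(539 + (-269117 - 1*(-298050))) = 1/(539 + (-269117 + 298050)) = 1/(539 + 28933) = 1/29472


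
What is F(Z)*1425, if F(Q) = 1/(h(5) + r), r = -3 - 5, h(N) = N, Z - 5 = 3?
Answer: -475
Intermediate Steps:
Z = 8 (Z = 5 + 3 = 8)
r = -8
F(Q) = -1/3 (F(Q) = 1/(5 - 8) = 1/(-3) = -1/3)
F(Z)*1425 = -1/3*1425 = -475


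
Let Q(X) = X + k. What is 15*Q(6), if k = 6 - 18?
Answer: -90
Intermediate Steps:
k = -12
Q(X) = -12 + X (Q(X) = X - 12 = -12 + X)
15*Q(6) = 15*(-12 + 6) = 15*(-6) = -90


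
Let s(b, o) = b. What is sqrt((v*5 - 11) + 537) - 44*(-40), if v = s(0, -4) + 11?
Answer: 1760 + sqrt(581) ≈ 1784.1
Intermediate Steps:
v = 11 (v = 0 + 11 = 11)
sqrt((v*5 - 11) + 537) - 44*(-40) = sqrt((11*5 - 11) + 537) - 44*(-40) = sqrt((55 - 11) + 537) + 1760 = sqrt(44 + 537) + 1760 = sqrt(581) + 1760 = 1760 + sqrt(581)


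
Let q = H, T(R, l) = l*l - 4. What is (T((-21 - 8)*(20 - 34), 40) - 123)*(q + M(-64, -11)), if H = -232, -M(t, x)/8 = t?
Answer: 412440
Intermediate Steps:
T(R, l) = -4 + l² (T(R, l) = l² - 4 = -4 + l²)
M(t, x) = -8*t
q = -232
(T((-21 - 8)*(20 - 34), 40) - 123)*(q + M(-64, -11)) = ((-4 + 40²) - 123)*(-232 - 8*(-64)) = ((-4 + 1600) - 123)*(-232 + 512) = (1596 - 123)*280 = 1473*280 = 412440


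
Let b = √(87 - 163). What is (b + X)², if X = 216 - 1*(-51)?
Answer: 71213 + 1068*I*√19 ≈ 71213.0 + 4655.3*I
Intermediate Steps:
b = 2*I*√19 (b = √(-76) = 2*I*√19 ≈ 8.7178*I)
X = 267 (X = 216 + 51 = 267)
(b + X)² = (2*I*√19 + 267)² = (267 + 2*I*√19)²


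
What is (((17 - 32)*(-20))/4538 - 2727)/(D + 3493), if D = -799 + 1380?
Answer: -2062471/3081302 ≈ -0.66935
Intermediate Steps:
D = 581
(((17 - 32)*(-20))/4538 - 2727)/(D + 3493) = (((17 - 32)*(-20))/4538 - 2727)/(581 + 3493) = (-15*(-20)*(1/4538) - 2727)/4074 = (300*(1/4538) - 2727)*(1/4074) = (150/2269 - 2727)*(1/4074) = -6187413/2269*1/4074 = -2062471/3081302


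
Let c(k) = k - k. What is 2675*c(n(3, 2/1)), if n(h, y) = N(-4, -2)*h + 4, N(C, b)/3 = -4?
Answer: 0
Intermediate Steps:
N(C, b) = -12 (N(C, b) = 3*(-4) = -12)
n(h, y) = 4 - 12*h (n(h, y) = -12*h + 4 = 4 - 12*h)
c(k) = 0
2675*c(n(3, 2/1)) = 2675*0 = 0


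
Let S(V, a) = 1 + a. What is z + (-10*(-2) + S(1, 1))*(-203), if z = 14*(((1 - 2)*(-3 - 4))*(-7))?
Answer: -5152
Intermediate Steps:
z = -686 (z = 14*(-1*(-7)*(-7)) = 14*(7*(-7)) = 14*(-49) = -686)
z + (-10*(-2) + S(1, 1))*(-203) = -686 + (-10*(-2) + (1 + 1))*(-203) = -686 + (20 + 2)*(-203) = -686 + 22*(-203) = -686 - 4466 = -5152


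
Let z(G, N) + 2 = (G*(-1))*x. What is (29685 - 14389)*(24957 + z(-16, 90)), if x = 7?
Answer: 383424832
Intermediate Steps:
z(G, N) = -2 - 7*G (z(G, N) = -2 + (G*(-1))*7 = -2 - G*7 = -2 - 7*G)
(29685 - 14389)*(24957 + z(-16, 90)) = (29685 - 14389)*(24957 + (-2 - 7*(-16))) = 15296*(24957 + (-2 + 112)) = 15296*(24957 + 110) = 15296*25067 = 383424832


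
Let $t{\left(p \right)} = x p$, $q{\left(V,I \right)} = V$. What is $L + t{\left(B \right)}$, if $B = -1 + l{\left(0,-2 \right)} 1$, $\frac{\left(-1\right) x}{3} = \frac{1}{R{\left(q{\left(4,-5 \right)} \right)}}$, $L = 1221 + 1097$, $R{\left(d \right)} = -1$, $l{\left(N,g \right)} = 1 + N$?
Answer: $2318$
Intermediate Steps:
$L = 2318$
$x = 3$ ($x = - \frac{3}{-1} = \left(-3\right) \left(-1\right) = 3$)
$B = 0$ ($B = -1 + \left(1 + 0\right) 1 = -1 + 1 \cdot 1 = -1 + 1 = 0$)
$t{\left(p \right)} = 3 p$
$L + t{\left(B \right)} = 2318 + 3 \cdot 0 = 2318 + 0 = 2318$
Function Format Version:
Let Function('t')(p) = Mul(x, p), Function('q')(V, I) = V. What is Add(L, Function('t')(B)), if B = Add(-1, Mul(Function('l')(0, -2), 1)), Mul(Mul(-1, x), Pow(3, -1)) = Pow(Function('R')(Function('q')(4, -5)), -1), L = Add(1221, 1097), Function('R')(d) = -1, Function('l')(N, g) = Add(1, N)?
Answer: 2318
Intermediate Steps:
L = 2318
x = 3 (x = Mul(-3, Pow(-1, -1)) = Mul(-3, -1) = 3)
B = 0 (B = Add(-1, Mul(Add(1, 0), 1)) = Add(-1, Mul(1, 1)) = Add(-1, 1) = 0)
Function('t')(p) = Mul(3, p)
Add(L, Function('t')(B)) = Add(2318, Mul(3, 0)) = Add(2318, 0) = 2318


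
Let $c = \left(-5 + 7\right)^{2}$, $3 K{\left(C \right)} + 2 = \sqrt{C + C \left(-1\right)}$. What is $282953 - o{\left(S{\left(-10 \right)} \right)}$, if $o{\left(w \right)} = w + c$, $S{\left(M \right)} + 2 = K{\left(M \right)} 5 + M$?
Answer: $\frac{848893}{3} \approx 2.8296 \cdot 10^{5}$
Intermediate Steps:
$K{\left(C \right)} = - \frac{2}{3}$ ($K{\left(C \right)} = - \frac{2}{3} + \frac{\sqrt{C + C \left(-1\right)}}{3} = - \frac{2}{3} + \frac{\sqrt{C - C}}{3} = - \frac{2}{3} + \frac{\sqrt{0}}{3} = - \frac{2}{3} + \frac{1}{3} \cdot 0 = - \frac{2}{3} + 0 = - \frac{2}{3}$)
$S{\left(M \right)} = - \frac{16}{3} + M$ ($S{\left(M \right)} = -2 + \left(\left(- \frac{2}{3}\right) 5 + M\right) = -2 + \left(- \frac{10}{3} + M\right) = - \frac{16}{3} + M$)
$c = 4$ ($c = 2^{2} = 4$)
$o{\left(w \right)} = 4 + w$ ($o{\left(w \right)} = w + 4 = 4 + w$)
$282953 - o{\left(S{\left(-10 \right)} \right)} = 282953 - \left(4 - \frac{46}{3}\right) = 282953 - - \frac{34}{3} = 282953 + \frac{34}{3} = \frac{848893}{3}$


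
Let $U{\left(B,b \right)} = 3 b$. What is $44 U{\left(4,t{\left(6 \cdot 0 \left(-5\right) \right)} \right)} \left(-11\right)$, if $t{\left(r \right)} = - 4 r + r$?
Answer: $0$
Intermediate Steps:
$t{\left(r \right)} = - 3 r$
$44 U{\left(4,t{\left(6 \cdot 0 \left(-5\right) \right)} \right)} \left(-11\right) = 44 \cdot 3 \left(- 3 \cdot 6 \cdot 0 \left(-5\right)\right) \left(-11\right) = 44 \cdot 3 \left(- 3 \cdot 0 \left(-5\right)\right) \left(-11\right) = 44 \cdot 3 \left(\left(-3\right) 0\right) \left(-11\right) = 44 \cdot 3 \cdot 0 \left(-11\right) = 44 \cdot 0 \left(-11\right) = 0 \left(-11\right) = 0$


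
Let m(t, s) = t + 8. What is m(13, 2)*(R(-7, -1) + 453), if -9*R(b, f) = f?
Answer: 28546/3 ≈ 9515.3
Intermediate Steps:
m(t, s) = 8 + t
R(b, f) = -f/9
m(13, 2)*(R(-7, -1) + 453) = (8 + 13)*(-⅑*(-1) + 453) = 21*(⅑ + 453) = 21*(4078/9) = 28546/3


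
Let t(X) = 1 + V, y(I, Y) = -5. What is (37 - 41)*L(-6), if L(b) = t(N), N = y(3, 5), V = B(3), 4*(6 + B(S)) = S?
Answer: 17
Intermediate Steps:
B(S) = -6 + S/4
V = -21/4 (V = -6 + (¼)*3 = -6 + ¾ = -21/4 ≈ -5.2500)
N = -5
t(X) = -17/4 (t(X) = 1 - 21/4 = -17/4)
L(b) = -17/4
(37 - 41)*L(-6) = (37 - 41)*(-17/4) = -4*(-17/4) = 17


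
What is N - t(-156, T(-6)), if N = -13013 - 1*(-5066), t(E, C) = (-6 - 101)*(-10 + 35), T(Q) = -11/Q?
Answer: -5272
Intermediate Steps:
t(E, C) = -2675 (t(E, C) = -107*25 = -2675)
N = -7947 (N = -13013 + 5066 = -7947)
N - t(-156, T(-6)) = -7947 - 1*(-2675) = -7947 + 2675 = -5272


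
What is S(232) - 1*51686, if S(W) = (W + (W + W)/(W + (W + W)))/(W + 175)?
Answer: -63107908/1221 ≈ -51685.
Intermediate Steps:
S(W) = (2/3 + W)/(175 + W) (S(W) = (W + (2*W)/(W + 2*W))/(175 + W) = (W + (2*W)/((3*W)))/(175 + W) = (W + (2*W)*(1/(3*W)))/(175 + W) = (W + 2/3)/(175 + W) = (2/3 + W)/(175 + W))
S(232) - 1*51686 = (2/3 + 232)/(175 + 232) - 1*51686 = (698/3)/407 - 51686 = (1/407)*(698/3) - 51686 = 698/1221 - 51686 = -63107908/1221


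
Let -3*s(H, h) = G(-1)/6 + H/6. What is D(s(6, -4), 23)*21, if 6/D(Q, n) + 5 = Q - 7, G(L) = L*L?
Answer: -2268/223 ≈ -10.170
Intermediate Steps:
G(L) = L²
s(H, h) = -1/18 - H/18 (s(H, h) = -((-1)²/6 + H/6)/3 = -(1*(⅙) + H*(⅙))/3 = -(⅙ + H/6)/3 = -1/18 - H/18)
D(Q, n) = 6/(-12 + Q) (D(Q, n) = 6/(-5 + (Q - 7)) = 6/(-5 + (-7 + Q)) = 6/(-12 + Q))
D(s(6, -4), 23)*21 = (6/(-12 + (-1/18 - 1/18*6)))*21 = (6/(-12 + (-1/18 - ⅓)))*21 = (6/(-12 - 7/18))*21 = (6/(-223/18))*21 = (6*(-18/223))*21 = -108/223*21 = -2268/223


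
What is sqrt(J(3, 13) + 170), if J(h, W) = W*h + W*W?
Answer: 3*sqrt(42) ≈ 19.442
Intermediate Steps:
J(h, W) = W**2 + W*h (J(h, W) = W*h + W**2 = W**2 + W*h)
sqrt(J(3, 13) + 170) = sqrt(13*(13 + 3) + 170) = sqrt(13*16 + 170) = sqrt(208 + 170) = sqrt(378) = 3*sqrt(42)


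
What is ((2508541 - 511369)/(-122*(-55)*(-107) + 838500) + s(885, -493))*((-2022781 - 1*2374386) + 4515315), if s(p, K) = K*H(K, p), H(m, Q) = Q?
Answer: -3106456176693372/60265 ≈ -5.1547e+10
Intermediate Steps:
s(p, K) = K*p
((2508541 - 511369)/(-122*(-55)*(-107) + 838500) + s(885, -493))*((-2022781 - 1*2374386) + 4515315) = ((2508541 - 511369)/(-122*(-55)*(-107) + 838500) - 493*885)*((-2022781 - 1*2374386) + 4515315) = (1997172/(6710*(-107) + 838500) - 436305)*((-2022781 - 2374386) + 4515315) = (1997172/(-717970 + 838500) - 436305)*(-4397167 + 4515315) = (1997172/120530 - 436305)*118148 = (1997172*(1/120530) - 436305)*118148 = (998586/60265 - 436305)*118148 = -26292922239/60265*118148 = -3106456176693372/60265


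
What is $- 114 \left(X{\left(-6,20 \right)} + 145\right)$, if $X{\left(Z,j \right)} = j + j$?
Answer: $-21090$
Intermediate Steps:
$X{\left(Z,j \right)} = 2 j$
$- 114 \left(X{\left(-6,20 \right)} + 145\right) = - 114 \left(2 \cdot 20 + 145\right) = - 114 \left(40 + 145\right) = \left(-114\right) 185 = -21090$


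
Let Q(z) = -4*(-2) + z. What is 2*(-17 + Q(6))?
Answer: -6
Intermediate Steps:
Q(z) = 8 + z
2*(-17 + Q(6)) = 2*(-17 + (8 + 6)) = 2*(-17 + 14) = 2*(-3) = -6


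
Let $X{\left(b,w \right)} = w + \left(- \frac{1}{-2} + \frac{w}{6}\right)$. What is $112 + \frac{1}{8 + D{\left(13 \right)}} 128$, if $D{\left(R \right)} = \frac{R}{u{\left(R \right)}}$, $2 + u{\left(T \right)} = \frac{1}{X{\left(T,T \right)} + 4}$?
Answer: $\frac{31856}{153} \approx 208.21$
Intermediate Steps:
$X{\left(b,w \right)} = \frac{1}{2} + \frac{7 w}{6}$ ($X{\left(b,w \right)} = w + \left(\left(-1\right) \left(- \frac{1}{2}\right) + w \frac{1}{6}\right) = w + \left(\frac{1}{2} + \frac{w}{6}\right) = \frac{1}{2} + \frac{7 w}{6}$)
$u{\left(T \right)} = -2 + \frac{1}{\frac{9}{2} + \frac{7 T}{6}}$ ($u{\left(T \right)} = -2 + \frac{1}{\left(\frac{1}{2} + \frac{7 T}{6}\right) + 4} = -2 + \frac{1}{\frac{9}{2} + \frac{7 T}{6}}$)
$D{\left(R \right)} = \frac{R \left(27 + 7 R\right)}{2 \left(-24 - 7 R\right)}$ ($D{\left(R \right)} = \frac{R}{2 \frac{1}{27 + 7 R} \left(-24 - 7 R\right)} = R \frac{27 + 7 R}{2 \left(-24 - 7 R\right)} = \frac{R \left(27 + 7 R\right)}{2 \left(-24 - 7 R\right)}$)
$112 + \frac{1}{8 + D{\left(13 \right)}} 128 = 112 + \frac{1}{8 - \frac{13 \left(27 + 7 \cdot 13\right)}{48 + 14 \cdot 13}} \cdot 128 = 112 + \frac{1}{8 - \frac{13 \left(27 + 91\right)}{48 + 182}} \cdot 128 = 112 + \frac{1}{8 - 13 \cdot \frac{1}{230} \cdot 118} \cdot 128 = 112 + \frac{1}{8 - \frac{767}{115}} \cdot 128 = 112 + \frac{1}{\frac{153}{115}} \cdot 128 = 112 + \frac{115}{153} \cdot 128 = 112 + \frac{14720}{153} = \frac{31856}{153}$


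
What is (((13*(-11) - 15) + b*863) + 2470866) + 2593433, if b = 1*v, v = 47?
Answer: 5104702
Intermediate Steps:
b = 47 (b = 1*47 = 47)
(((13*(-11) - 15) + b*863) + 2470866) + 2593433 = (((13*(-11) - 15) + 47*863) + 2470866) + 2593433 = (((-143 - 15) + 40561) + 2470866) + 2593433 = ((-158 + 40561) + 2470866) + 2593433 = (40403 + 2470866) + 2593433 = 2511269 + 2593433 = 5104702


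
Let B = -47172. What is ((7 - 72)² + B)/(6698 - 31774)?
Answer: 42947/25076 ≈ 1.7127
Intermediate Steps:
((7 - 72)² + B)/(6698 - 31774) = ((7 - 72)² - 47172)/(6698 - 31774) = ((-65)² - 47172)/(-25076) = (4225 - 47172)*(-1/25076) = -42947*(-1/25076) = 42947/25076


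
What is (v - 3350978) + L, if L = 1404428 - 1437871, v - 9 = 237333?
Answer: -3147079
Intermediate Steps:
v = 237342 (v = 9 + 237333 = 237342)
L = -33443
(v - 3350978) + L = (237342 - 3350978) - 33443 = -3113636 - 33443 = -3147079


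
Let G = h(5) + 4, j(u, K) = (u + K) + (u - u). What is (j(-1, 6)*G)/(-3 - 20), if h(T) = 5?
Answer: -45/23 ≈ -1.9565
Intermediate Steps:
j(u, K) = K + u (j(u, K) = (K + u) + 0 = K + u)
G = 9 (G = 5 + 4 = 9)
(j(-1, 6)*G)/(-3 - 20) = ((6 - 1)*9)/(-3 - 20) = (5*9)/(-23) = 45*(-1/23) = -45/23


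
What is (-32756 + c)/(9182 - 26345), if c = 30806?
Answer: 650/5721 ≈ 0.11362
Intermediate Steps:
(-32756 + c)/(9182 - 26345) = (-32756 + 30806)/(9182 - 26345) = -1950/(-17163) = -1950*(-1/17163) = 650/5721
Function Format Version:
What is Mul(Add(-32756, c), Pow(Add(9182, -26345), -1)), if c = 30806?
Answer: Rational(650, 5721) ≈ 0.11362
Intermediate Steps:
Mul(Add(-32756, c), Pow(Add(9182, -26345), -1)) = Mul(Add(-32756, 30806), Pow(Add(9182, -26345), -1)) = Mul(-1950, Pow(-17163, -1)) = Mul(-1950, Rational(-1, 17163)) = Rational(650, 5721)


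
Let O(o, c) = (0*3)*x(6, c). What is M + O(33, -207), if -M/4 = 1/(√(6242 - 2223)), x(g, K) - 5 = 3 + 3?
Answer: -4*√4019/4019 ≈ -0.063096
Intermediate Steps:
x(g, K) = 11 (x(g, K) = 5 + (3 + 3) = 5 + 6 = 11)
O(o, c) = 0 (O(o, c) = (0*3)*11 = 0*11 = 0)
M = -4*√4019/4019 (M = -4/√(6242 - 2223) = -4*√4019/4019 ≈ -0.063096)
M + O(33, -207) = -4*√4019/4019 + 0 = -4*√4019/4019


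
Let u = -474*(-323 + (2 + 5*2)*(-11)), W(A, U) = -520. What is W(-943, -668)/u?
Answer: -4/1659 ≈ -0.0024111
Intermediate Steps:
u = 215670 (u = -474*(-323 + (2 + 10)*(-11)) = -474*(-323 + 12*(-11)) = -474*(-323 - 132) = -474*(-455) = 215670)
W(-943, -668)/u = -520/215670 = -520*1/215670 = -4/1659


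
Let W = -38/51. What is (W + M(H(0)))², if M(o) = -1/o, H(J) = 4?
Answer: 41209/41616 ≈ 0.99022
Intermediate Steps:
W = -38/51 (W = -38*1/51 = -38/51 ≈ -0.74510)
(W + M(H(0)))² = (-38/51 - 1/4)² = (-38/51 - 1*¼)² = (-38/51 - ¼)² = (-203/204)² = 41209/41616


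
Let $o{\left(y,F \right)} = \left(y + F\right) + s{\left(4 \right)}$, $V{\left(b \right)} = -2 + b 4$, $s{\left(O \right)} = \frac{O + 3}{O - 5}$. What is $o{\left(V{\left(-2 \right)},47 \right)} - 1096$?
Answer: $-1066$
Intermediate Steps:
$s{\left(O \right)} = \frac{3 + O}{-5 + O}$
$V{\left(b \right)} = -2 + 4 b$
$o{\left(y,F \right)} = -7 + F + y$ ($o{\left(y,F \right)} = \left(y + F\right) + \frac{3 + 4}{-5 + 4} = \left(F + y\right) + \frac{1}{-1} \cdot 7 = \left(F + y\right) - 7 = -7 + F + y$)
$o{\left(V{\left(-2 \right)},47 \right)} - 1096 = \left(-7 + 47 + \left(-2 + 4 \left(-2\right)\right)\right) - 1096 = \left(-7 + 47 - 10\right) - 1096 = 30 - 1096 = -1066$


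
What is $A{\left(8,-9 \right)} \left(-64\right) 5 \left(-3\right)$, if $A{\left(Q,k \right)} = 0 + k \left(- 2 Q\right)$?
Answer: $138240$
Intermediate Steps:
$A{\left(Q,k \right)} = - 2 Q k$ ($A{\left(Q,k \right)} = 0 - 2 Q k = - 2 Q k$)
$A{\left(8,-9 \right)} \left(-64\right) 5 \left(-3\right) = \left(-2\right) 8 \left(-9\right) \left(-64\right) 5 \left(-3\right) = 144 \left(-64\right) \left(-15\right) = \left(-9216\right) \left(-15\right) = 138240$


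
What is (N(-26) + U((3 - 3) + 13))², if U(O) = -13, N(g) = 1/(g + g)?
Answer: 458329/2704 ≈ 169.50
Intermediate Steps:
N(g) = 1/(2*g)
(N(-26) + U((3 - 3) + 13))² = ((½)/(-26) - 13)² = ((½)*(-1/26) - 13)² = (-1/52 - 13)² = (-677/52)² = 458329/2704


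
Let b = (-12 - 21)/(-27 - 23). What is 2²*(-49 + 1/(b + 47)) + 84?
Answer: -266696/2383 ≈ -111.92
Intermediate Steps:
b = 33/50 (b = -33/(-50) = -33*(-1/50) = 33/50 ≈ 0.66000)
2²*(-49 + 1/(b + 47)) + 84 = 2²*(-49 + 1/(33/50 + 47)) + 84 = 4*(-49 + 1/(2383/50)) + 84 = 4*(-49 + 50/2383) + 84 = 4*(-116717/2383) + 84 = -466868/2383 + 84 = -266696/2383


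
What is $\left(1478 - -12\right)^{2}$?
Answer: $2220100$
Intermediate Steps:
$\left(1478 - -12\right)^{2} = \left(1478 + \left(-12 + 24\right)\right)^{2} = \left(1478 + 12\right)^{2} = 1490^{2} = 2220100$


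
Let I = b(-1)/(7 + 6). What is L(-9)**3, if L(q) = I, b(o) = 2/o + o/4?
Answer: -729/140608 ≈ -0.0051846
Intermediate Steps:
b(o) = 2/o + o/4 (b(o) = 2/o + o*(1/4) = 2/o + o/4)
I = -9/52 (I = (2/(-1) + (1/4)*(-1))/(7 + 6) = (2*(-1) - 1/4)/13 = (-2 - 1/4)*(1/13) = -9/4*1/13 = -9/52 ≈ -0.17308)
L(q) = -9/52
L(-9)**3 = (-9/52)**3 = -729/140608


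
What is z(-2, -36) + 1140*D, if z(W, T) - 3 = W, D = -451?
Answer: -514139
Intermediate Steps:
z(W, T) = 3 + W
z(-2, -36) + 1140*D = (3 - 2) + 1140*(-451) = 1 - 514140 = -514139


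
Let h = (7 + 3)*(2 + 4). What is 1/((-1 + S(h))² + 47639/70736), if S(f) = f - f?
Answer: 70736/118375 ≈ 0.59756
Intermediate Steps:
h = 60 (h = 10*6 = 60)
S(f) = 0
1/((-1 + S(h))² + 47639/70736) = 1/((-1 + 0)² + 47639/70736) = 1/((-1)² + 47639*(1/70736)) = 1/(1 + 47639/70736) = 1/(118375/70736) = 70736/118375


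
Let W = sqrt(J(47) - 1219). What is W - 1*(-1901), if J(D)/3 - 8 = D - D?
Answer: 1901 + I*sqrt(1195) ≈ 1901.0 + 34.569*I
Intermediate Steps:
J(D) = 24 (J(D) = 24 + 3*(D - D) = 24 + 3*0 = 24 + 0 = 24)
W = I*sqrt(1195) (W = sqrt(24 - 1219) = sqrt(-1195) = I*sqrt(1195) ≈ 34.569*I)
W - 1*(-1901) = I*sqrt(1195) - 1*(-1901) = I*sqrt(1195) + 1901 = 1901 + I*sqrt(1195)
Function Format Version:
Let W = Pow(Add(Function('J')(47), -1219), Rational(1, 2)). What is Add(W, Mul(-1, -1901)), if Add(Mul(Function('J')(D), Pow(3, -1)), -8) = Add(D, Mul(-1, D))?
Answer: Add(1901, Mul(I, Pow(1195, Rational(1, 2)))) ≈ Add(1901.0, Mul(34.569, I))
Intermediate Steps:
Function('J')(D) = 24 (Function('J')(D) = Add(24, Mul(3, Add(D, Mul(-1, D)))) = Add(24, Mul(3, 0)) = Add(24, 0) = 24)
W = Mul(I, Pow(1195, Rational(1, 2))) (W = Pow(Add(24, -1219), Rational(1, 2)) = Pow(-1195, Rational(1, 2)) = Mul(I, Pow(1195, Rational(1, 2))) ≈ Mul(34.569, I))
Add(W, Mul(-1, -1901)) = Add(Mul(I, Pow(1195, Rational(1, 2))), Mul(-1, -1901)) = Add(Mul(I, Pow(1195, Rational(1, 2))), 1901) = Add(1901, Mul(I, Pow(1195, Rational(1, 2))))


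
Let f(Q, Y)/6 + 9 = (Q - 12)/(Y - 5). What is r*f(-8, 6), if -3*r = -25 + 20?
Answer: -290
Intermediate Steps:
f(Q, Y) = -54 + 6*(-12 + Q)/(-5 + Y) (f(Q, Y) = -54 + 6*((Q - 12)/(Y - 5)) = -54 + 6*((-12 + Q)/(-5 + Y)) = -54 + 6*(-12 + Q)/(-5 + Y))
r = 5/3 (r = -(-25 + 20)/3 = -1/3*(-5) = 5/3 ≈ 1.6667)
r*f(-8, 6) = 5*(6*(33 - 8 - 9*6)/(-5 + 6))/3 = 5*(6*(33 - 8 - 54)/1)/3 = 5*(6*1*(-29))/3 = (5/3)*(-174) = -290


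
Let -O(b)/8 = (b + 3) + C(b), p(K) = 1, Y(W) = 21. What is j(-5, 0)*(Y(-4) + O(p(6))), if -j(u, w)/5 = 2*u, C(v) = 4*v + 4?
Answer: -3750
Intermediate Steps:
C(v) = 4 + 4*v
j(u, w) = -10*u
O(b) = -56 - 40*b (O(b) = -8*((b + 3) + (4 + 4*b)) = -8*((3 + b) + (4 + 4*b)) = -8*(7 + 5*b) = -56 - 40*b)
j(-5, 0)*(Y(-4) + O(p(6))) = (-10*(-5))*(21 + (-56 - 40*1)) = 50*(21 + (-56 - 40)) = 50*(21 - 96) = 50*(-75) = -3750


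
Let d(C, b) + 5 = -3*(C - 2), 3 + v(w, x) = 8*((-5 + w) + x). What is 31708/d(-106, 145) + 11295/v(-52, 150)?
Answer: 9032911/78793 ≈ 114.64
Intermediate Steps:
v(w, x) = -43 + 8*w + 8*x (v(w, x) = -3 + 8*((-5 + w) + x) = -3 + 8*(-5 + w + x) = -3 + (-40 + 8*w + 8*x) = -43 + 8*w + 8*x)
d(C, b) = 1 - 3*C (d(C, b) = -5 - 3*(C - 2) = -5 - 3*(-2 + C) = -5 + (6 - 3*C) = 1 - 3*C)
31708/d(-106, 145) + 11295/v(-52, 150) = 31708/(1 - 3*(-106)) + 11295/(-43 + 8*(-52) + 8*150) = 31708/(1 + 318) + 11295/(-43 - 416 + 1200) = 31708/319 + 11295/741 = 31708*(1/319) + 11295*(1/741) = 31708/319 + 3765/247 = 9032911/78793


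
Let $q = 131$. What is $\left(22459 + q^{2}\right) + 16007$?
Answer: $55627$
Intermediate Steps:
$\left(22459 + q^{2}\right) + 16007 = \left(22459 + 131^{2}\right) + 16007 = \left(22459 + 17161\right) + 16007 = 39620 + 16007 = 55627$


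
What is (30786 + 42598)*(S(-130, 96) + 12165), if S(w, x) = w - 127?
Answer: 873856672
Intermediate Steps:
S(w, x) = -127 + w
(30786 + 42598)*(S(-130, 96) + 12165) = (30786 + 42598)*((-127 - 130) + 12165) = 73384*(-257 + 12165) = 73384*11908 = 873856672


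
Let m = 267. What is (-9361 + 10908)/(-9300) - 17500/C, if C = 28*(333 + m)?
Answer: -22469/18600 ≈ -1.2080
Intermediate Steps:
C = 16800 (C = 28*(333 + 267) = 28*600 = 16800)
(-9361 + 10908)/(-9300) - 17500/C = (-9361 + 10908)/(-9300) - 17500/16800 = 1547*(-1/9300) - 17500*1/16800 = -1547/9300 - 25/24 = -22469/18600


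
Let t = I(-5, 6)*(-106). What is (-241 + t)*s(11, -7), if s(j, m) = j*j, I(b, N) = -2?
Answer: -3509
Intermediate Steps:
s(j, m) = j²
t = 212 (t = -2*(-106) = 212)
(-241 + t)*s(11, -7) = (-241 + 212)*11² = -29*121 = -3509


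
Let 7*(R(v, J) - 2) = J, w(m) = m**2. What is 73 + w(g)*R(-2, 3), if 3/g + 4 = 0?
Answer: 8329/112 ≈ 74.366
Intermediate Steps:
g = -3/4 (g = 3/(-4 + 0) = 3/(-4) = 3*(-1/4) = -3/4 ≈ -0.75000)
R(v, J) = 2 + J/7
73 + w(g)*R(-2, 3) = 73 + (-3/4)**2*(2 + (1/7)*3) = 73 + 9*(2 + 3/7)/16 = 73 + (9/16)*(17/7) = 73 + 153/112 = 8329/112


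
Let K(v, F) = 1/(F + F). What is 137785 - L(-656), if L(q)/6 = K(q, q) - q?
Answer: 87804947/656 ≈ 1.3385e+5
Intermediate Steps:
K(v, F) = 1/(2*F)
L(q) = -6*q + 3/q (L(q) = 6*(1/(2*q) - q) = -6*q + 3/q)
137785 - L(-656) = 137785 - (-6*(-656) + 3/(-656)) = 137785 - (3936 + 3*(-1/656)) = 137785 - (3936 - 3/656) = 137785 - 1*2582013/656 = 137785 - 2582013/656 = 87804947/656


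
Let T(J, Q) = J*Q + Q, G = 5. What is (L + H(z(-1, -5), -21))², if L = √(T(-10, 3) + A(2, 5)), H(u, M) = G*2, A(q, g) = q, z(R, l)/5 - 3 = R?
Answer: 75 + 100*I ≈ 75.0 + 100.0*I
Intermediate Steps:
T(J, Q) = Q + J*Q
z(R, l) = 15 + 5*R
H(u, M) = 10 (H(u, M) = 5*2 = 10)
L = 5*I (L = √(3*(1 - 10) + 2) = √(3*(-9) + 2) = √(-27 + 2) = √(-25) = 5*I ≈ 5.0*I)
(L + H(z(-1, -5), -21))² = (5*I + 10)² = (10 + 5*I)²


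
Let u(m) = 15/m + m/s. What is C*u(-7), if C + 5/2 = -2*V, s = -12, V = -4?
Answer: -1441/168 ≈ -8.5774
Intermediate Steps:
u(m) = 15/m - m/12 (u(m) = 15/m + m/(-12) = 15/m + m*(-1/12) = 15/m - m/12)
C = 11/2 (C = -5/2 - 2*(-4) = -5/2 + 8 = 11/2 ≈ 5.5000)
C*u(-7) = 11*(15/(-7) - 1/12*(-7))/2 = 11*(15*(-⅐) + 7/12)/2 = 11*(-15/7 + 7/12)/2 = (11/2)*(-131/84) = -1441/168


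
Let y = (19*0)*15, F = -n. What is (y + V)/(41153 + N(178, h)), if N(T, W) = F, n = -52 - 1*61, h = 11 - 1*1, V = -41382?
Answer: -20691/20633 ≈ -1.0028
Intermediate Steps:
h = 10 (h = 11 - 1 = 10)
n = -113 (n = -52 - 61 = -113)
F = 113 (F = -1*(-113) = 113)
N(T, W) = 113
y = 0 (y = 0*15 = 0)
(y + V)/(41153 + N(178, h)) = (0 - 41382)/(41153 + 113) = -41382/41266 = -41382*1/41266 = -20691/20633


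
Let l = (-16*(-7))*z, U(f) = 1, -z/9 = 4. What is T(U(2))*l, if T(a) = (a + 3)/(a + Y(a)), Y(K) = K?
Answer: -8064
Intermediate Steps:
z = -36 (z = -9*4 = -36)
T(a) = (3 + a)/(2*a) (T(a) = (a + 3)/(a + a) = (3 + a)/((2*a)) = (3 + a)*(1/(2*a)) = (3 + a)/(2*a))
l = -4032 (l = -16*(-7)*(-36) = 112*(-36) = -4032)
T(U(2))*l = ((½)*(3 + 1)/1)*(-4032) = ((½)*1*4)*(-4032) = 2*(-4032) = -8064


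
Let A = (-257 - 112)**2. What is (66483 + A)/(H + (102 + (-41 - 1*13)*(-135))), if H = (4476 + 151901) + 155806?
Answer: 67548/106525 ≈ 0.63410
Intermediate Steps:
A = 136161 (A = (-369)**2 = 136161)
H = 312183 (H = 156377 + 155806 = 312183)
(66483 + A)/(H + (102 + (-41 - 1*13)*(-135))) = (66483 + 136161)/(312183 + (102 + (-41 - 1*13)*(-135))) = 202644/(312183 + (102 + (-41 - 13)*(-135))) = 202644/(312183 + (102 - 54*(-135))) = 202644/(312183 + (102 + 7290)) = 202644/(312183 + 7392) = 202644/319575 = 202644*(1/319575) = 67548/106525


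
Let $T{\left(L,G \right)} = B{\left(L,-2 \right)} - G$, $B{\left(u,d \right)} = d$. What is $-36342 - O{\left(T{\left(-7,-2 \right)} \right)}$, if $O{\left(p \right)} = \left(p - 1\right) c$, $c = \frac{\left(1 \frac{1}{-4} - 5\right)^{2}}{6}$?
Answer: $- \frac{1162797}{32} \approx -36337.0$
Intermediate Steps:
$c = \frac{147}{32}$ ($c = \left(1 \left(- \frac{1}{4}\right) - 5\right)^{2} \cdot \frac{1}{6} = \left(- \frac{1}{4} - 5\right)^{2} \cdot \frac{1}{6} = \left(- \frac{21}{4}\right)^{2} \cdot \frac{1}{6} = \frac{441}{16} \cdot \frac{1}{6} = \frac{147}{32} \approx 4.5938$)
$T{\left(L,G \right)} = -2 - G$
$O{\left(p \right)} = - \frac{147}{32} + \frac{147 p}{32}$ ($O{\left(p \right)} = \left(p - 1\right) \frac{147}{32} = \left(-1 + p\right) \frac{147}{32} = - \frac{147}{32} + \frac{147 p}{32}$)
$-36342 - O{\left(T{\left(-7,-2 \right)} \right)} = -36342 - \left(- \frac{147}{32} + \frac{147 \left(-2 - -2\right)}{32}\right) = -36342 - \left(- \frac{147}{32} + \frac{147 \left(-2 + 2\right)}{32}\right) = -36342 - \left(- \frac{147}{32} + \frac{147}{32} \cdot 0\right) = -36342 - \left(- \frac{147}{32} + 0\right) = -36342 - - \frac{147}{32} = -36342 + \frac{147}{32} = - \frac{1162797}{32}$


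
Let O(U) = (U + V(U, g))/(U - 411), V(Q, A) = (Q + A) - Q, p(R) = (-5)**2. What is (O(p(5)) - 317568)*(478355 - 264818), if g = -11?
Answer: -13087817471847/193 ≈ -6.7813e+10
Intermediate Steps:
p(R) = 25
V(Q, A) = A (V(Q, A) = (A + Q) - Q = A)
O(U) = (-11 + U)/(-411 + U) (O(U) = (U - 11)/(U - 411) = (-11 + U)/(-411 + U))
(O(p(5)) - 317568)*(478355 - 264818) = ((-11 + 25)/(-411 + 25) - 317568)*(478355 - 264818) = (14/(-386) - 317568)*213537 = (-1/386*14 - 317568)*213537 = (-7/193 - 317568)*213537 = -61290631/193*213537 = -13087817471847/193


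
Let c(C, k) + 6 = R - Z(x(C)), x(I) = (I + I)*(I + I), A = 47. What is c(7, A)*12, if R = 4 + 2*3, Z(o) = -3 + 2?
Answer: 60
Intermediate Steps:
x(I) = 4*I² (x(I) = (2*I)*(2*I) = 4*I²)
Z(o) = -1
R = 10 (R = 4 + 6 = 10)
c(C, k) = 5 (c(C, k) = -6 + (10 - 1*(-1)) = -6 + (10 + 1) = -6 + 11 = 5)
c(7, A)*12 = 5*12 = 60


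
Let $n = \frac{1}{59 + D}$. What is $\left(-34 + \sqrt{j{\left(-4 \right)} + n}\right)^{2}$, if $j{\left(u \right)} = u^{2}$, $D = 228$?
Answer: $\frac{\left(9758 - \sqrt{1318191}\right)^{2}}{82369} \approx 899.97$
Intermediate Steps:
$n = \frac{1}{287}$ ($n = \frac{1}{59 + 228} = \frac{1}{287} \approx 0.0034843$)
$\left(-34 + \sqrt{j{\left(-4 \right)} + n}\right)^{2} = \left(-34 + \sqrt{\left(-4\right)^{2} + \frac{1}{287}}\right)^{2} = \left(-34 + \sqrt{16 + \frac{1}{287}}\right)^{2} = \left(-34 + \sqrt{\frac{4593}{287}}\right)^{2} = \left(-34 + \frac{\sqrt{1318191}}{287}\right)^{2}$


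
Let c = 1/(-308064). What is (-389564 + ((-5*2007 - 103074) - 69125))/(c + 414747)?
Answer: -176150379072/127768619807 ≈ -1.3787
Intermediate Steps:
c = -1/308064 ≈ -3.2461e-6
(-389564 + ((-5*2007 - 103074) - 69125))/(c + 414747) = (-389564 + ((-5*2007 - 103074) - 69125))/(-1/308064 + 414747) = (-389564 + ((-10035 - 103074) - 69125))/(127768619807/308064) = (-389564 + (-113109 - 69125))*(308064/127768619807) = (-389564 - 182234)*(308064/127768619807) = -571798*308064/127768619807 = -176150379072/127768619807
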